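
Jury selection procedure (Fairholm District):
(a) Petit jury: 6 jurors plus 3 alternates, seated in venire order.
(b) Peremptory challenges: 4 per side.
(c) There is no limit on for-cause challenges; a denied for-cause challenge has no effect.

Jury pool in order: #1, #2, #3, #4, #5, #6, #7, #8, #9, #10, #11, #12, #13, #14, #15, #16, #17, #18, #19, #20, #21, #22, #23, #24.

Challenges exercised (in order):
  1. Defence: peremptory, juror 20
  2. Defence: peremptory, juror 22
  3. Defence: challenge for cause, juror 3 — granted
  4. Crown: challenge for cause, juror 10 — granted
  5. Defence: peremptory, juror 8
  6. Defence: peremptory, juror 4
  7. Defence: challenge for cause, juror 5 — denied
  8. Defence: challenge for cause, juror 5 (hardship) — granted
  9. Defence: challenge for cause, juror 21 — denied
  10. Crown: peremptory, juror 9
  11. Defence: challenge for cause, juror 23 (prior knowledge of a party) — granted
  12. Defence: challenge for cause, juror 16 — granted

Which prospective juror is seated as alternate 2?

14

Removed: #3, #4, #5, #8, #9, #10, #16, #20, #22, #23. (#21 stays — for-cause denied.)
Seating in order: seats 1–6 → #1, #2, #6, #7, #11, #12; alternates → #13, #14, #15.
So alternate 2 is #14.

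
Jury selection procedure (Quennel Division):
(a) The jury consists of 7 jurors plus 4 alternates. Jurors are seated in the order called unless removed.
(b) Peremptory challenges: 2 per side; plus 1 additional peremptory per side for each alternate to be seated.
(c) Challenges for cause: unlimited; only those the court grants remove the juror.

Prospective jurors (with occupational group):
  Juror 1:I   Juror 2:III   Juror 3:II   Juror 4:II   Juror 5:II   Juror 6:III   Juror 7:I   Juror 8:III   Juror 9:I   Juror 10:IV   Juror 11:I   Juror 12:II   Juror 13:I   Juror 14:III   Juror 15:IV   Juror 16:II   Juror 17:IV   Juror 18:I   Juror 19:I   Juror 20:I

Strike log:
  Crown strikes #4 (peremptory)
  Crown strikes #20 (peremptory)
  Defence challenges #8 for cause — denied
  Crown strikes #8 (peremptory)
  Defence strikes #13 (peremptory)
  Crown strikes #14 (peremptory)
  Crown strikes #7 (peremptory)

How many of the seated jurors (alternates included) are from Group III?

2

Removed: #4, #7, #8, #13, #14, #20.
Seated (11 incl. alternates): #1, #2, #3, #5, #6, #9, #10, #11, #12, #15, #16.
Of those, in Group III: #2, #6 → 2.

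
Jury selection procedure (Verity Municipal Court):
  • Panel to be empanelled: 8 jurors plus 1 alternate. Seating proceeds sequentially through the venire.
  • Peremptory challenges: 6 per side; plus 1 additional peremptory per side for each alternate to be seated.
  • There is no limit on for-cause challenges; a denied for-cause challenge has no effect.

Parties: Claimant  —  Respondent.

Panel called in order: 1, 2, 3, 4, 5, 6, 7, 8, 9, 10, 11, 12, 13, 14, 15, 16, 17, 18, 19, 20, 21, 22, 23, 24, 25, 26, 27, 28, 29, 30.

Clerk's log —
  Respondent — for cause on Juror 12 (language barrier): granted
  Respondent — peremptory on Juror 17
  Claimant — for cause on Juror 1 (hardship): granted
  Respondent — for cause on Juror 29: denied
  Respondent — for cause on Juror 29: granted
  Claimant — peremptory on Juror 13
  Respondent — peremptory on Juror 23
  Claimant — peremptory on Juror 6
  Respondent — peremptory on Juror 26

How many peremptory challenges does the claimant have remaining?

Claimant allotment: 6 base + 1 × 1 alternate = 7.
Claimant peremptories used: #13, #6 — 2 (the for-cause on #1 doesn't count).
Remaining: 7 − 2 = 5.

5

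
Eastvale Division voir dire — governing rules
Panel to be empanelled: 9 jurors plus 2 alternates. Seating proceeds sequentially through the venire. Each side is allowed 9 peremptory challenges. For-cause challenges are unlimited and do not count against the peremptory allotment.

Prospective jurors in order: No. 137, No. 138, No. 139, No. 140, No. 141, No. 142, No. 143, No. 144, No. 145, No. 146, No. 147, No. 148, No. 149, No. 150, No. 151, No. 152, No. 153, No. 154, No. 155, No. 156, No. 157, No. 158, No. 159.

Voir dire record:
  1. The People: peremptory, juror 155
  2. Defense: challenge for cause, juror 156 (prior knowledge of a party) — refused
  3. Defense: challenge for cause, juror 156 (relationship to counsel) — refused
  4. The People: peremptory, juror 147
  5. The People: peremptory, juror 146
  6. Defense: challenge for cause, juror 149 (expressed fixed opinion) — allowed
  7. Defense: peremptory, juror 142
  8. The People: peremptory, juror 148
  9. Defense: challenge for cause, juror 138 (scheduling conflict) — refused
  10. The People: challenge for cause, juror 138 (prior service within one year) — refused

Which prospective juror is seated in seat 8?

145

Removed: #142, #146, #147, #148, #149, #155. (#138, #156 stay — for-cause denied.)
Filling seats in venire order through position 8: #137, #138, #139, #140, #141, #143, #144, #145.
So seat 8 is #145.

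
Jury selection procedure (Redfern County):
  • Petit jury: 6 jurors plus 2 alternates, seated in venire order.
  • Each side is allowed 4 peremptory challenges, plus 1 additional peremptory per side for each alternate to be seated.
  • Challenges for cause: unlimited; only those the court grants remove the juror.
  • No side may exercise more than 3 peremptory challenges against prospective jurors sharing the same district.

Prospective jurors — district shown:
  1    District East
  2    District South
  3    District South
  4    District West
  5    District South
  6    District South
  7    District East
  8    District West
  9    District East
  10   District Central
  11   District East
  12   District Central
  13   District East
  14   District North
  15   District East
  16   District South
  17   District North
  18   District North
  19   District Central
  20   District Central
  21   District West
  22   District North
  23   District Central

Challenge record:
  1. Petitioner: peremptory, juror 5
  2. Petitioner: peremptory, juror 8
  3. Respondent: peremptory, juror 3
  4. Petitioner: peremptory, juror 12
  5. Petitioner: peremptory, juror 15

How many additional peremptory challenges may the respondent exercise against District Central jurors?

Respondent peremptories so far: #3 — 1 of 6 used, 5 left overall.
Against District Central: none yet — per-district cap 3 leaves 3.
Binding limit: min(5, 3) = 3.

3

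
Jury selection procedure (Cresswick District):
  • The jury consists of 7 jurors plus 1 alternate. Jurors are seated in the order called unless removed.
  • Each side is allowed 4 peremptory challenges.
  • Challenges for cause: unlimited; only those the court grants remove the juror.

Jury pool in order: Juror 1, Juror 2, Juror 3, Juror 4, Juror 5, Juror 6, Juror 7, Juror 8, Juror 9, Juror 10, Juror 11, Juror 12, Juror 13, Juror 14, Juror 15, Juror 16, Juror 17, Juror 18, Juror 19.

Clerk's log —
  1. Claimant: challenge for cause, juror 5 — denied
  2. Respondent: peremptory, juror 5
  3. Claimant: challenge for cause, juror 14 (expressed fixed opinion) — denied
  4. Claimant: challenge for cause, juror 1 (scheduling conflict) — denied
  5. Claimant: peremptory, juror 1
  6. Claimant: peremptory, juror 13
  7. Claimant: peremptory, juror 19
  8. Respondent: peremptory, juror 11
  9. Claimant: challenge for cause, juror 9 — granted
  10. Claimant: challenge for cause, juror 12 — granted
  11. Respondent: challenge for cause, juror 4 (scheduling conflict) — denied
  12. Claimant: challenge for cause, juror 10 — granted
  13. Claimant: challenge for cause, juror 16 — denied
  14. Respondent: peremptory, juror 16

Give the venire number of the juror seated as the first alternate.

Removed: #1, #5, #9, #10, #11, #12, #13, #16, #19. (#4, #14 stay — for-cause denied.)
Filling seats in venire order through position 8: #2, #3, #4, #6, #7, #8, #14, #15.
So alternate 1 is #15.

15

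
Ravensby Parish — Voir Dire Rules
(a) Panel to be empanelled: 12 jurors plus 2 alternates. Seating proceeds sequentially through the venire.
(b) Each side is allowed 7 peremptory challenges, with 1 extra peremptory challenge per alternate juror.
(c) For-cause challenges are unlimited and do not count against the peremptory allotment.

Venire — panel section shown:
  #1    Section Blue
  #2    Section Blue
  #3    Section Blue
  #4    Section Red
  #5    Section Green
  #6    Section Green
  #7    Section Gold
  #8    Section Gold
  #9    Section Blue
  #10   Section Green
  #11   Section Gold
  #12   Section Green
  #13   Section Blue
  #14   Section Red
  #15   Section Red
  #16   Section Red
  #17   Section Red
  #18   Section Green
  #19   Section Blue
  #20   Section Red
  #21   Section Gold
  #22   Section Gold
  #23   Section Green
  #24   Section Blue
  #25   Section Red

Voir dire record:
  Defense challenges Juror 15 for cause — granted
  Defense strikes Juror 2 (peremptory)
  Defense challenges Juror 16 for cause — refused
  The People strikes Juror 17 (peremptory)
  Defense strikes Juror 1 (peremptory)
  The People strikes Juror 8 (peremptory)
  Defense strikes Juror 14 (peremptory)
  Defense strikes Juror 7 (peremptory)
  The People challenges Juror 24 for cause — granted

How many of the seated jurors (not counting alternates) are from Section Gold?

Removed: #1, #2, #7, #8, #14, #15, #17, #24.
Seated jurors 1–12: #3, #4, #5, #6, #9, #10, #11, #12, #13, #16, #18, #19 (alternates #20, #21 not counted).
Of those, in Section Gold: #11 → 1.

1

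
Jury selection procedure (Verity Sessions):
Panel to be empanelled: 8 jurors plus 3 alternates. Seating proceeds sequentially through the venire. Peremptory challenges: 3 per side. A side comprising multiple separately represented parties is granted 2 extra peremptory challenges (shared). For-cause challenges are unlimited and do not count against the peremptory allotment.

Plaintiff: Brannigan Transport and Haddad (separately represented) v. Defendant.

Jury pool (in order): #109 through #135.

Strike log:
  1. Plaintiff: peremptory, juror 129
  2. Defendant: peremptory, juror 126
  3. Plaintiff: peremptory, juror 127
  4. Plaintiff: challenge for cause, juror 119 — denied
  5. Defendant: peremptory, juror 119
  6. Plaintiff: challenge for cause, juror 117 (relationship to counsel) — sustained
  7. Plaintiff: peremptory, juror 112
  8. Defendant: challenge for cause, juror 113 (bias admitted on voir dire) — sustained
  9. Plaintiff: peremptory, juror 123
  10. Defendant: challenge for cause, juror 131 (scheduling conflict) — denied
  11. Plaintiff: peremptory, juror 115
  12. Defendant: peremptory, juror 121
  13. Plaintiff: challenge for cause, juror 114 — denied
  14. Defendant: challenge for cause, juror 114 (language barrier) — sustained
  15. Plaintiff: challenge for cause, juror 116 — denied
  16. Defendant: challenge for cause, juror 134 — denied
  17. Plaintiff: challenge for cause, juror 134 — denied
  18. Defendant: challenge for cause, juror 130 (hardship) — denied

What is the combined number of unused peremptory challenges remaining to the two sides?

Plaintiff allotment: 3 base + 2 multi-party = 5. Defendant allotment: 3.
Plaintiff peremptories used: #129, #127, #112, #123, #115 — 5 (for-cause on #119, #117, #114, #116, #134 don't count).
Defendant peremptories used: #126, #119, #121 — 3 (for-cause on #113, #131, #114, #134, #130 don't count).
Remaining: (5 − 5) + (3 − 3) = 0.

0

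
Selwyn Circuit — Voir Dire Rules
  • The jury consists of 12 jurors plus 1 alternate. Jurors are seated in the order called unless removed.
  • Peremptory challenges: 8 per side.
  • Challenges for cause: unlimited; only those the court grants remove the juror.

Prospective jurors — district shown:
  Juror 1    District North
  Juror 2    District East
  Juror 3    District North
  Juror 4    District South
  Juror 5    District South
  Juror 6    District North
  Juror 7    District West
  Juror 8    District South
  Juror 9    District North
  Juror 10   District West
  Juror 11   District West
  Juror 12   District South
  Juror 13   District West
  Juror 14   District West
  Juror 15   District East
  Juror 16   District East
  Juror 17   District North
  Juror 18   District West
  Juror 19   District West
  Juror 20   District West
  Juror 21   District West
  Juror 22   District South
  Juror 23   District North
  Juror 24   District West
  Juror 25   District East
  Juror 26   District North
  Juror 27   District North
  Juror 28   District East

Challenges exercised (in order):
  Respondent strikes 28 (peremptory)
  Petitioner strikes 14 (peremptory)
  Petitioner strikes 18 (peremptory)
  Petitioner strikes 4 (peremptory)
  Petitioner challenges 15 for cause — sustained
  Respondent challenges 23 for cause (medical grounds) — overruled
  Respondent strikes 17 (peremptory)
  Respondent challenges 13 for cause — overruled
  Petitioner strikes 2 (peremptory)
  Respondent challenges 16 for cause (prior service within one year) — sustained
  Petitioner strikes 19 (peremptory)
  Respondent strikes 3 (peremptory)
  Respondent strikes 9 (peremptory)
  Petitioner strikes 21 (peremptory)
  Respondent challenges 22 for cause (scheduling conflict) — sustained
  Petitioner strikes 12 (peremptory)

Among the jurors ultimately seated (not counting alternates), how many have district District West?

6

Removed: #2, #3, #4, #9, #12, #14, #15, #16, #17, #18, #19, #21, #22, #28.
Seated jurors 1–12: #1, #5, #6, #7, #8, #10, #11, #13, #20, #23, #24, #25 (alternates #26 not counted).
Of those, in District West: #7, #10, #11, #13, #20, #24 → 6.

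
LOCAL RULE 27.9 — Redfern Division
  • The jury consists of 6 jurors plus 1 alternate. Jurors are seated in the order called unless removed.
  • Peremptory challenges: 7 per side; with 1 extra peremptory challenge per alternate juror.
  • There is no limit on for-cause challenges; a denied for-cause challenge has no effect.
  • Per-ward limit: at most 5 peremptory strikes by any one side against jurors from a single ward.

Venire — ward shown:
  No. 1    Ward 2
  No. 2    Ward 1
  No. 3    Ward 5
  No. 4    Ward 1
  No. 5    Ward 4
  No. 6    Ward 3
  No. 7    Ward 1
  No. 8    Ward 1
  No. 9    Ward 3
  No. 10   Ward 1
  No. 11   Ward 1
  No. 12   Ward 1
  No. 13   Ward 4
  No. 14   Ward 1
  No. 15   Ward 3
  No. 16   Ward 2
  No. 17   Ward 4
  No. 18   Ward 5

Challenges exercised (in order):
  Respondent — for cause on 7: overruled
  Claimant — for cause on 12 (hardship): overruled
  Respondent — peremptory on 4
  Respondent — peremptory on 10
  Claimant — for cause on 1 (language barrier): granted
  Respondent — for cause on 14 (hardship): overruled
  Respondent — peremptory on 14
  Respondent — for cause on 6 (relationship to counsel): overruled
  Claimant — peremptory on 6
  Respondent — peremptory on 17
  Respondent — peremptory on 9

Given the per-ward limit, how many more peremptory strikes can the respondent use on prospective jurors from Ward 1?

Respondent peremptories so far: #4, #10, #14, #17, #9 — 5 of 8 used, 3 left overall.
Against Ward 1: #4, #10, #14 — 3 used; per-ward cap 5 leaves 2.
Binding limit: min(3, 2) = 2.

2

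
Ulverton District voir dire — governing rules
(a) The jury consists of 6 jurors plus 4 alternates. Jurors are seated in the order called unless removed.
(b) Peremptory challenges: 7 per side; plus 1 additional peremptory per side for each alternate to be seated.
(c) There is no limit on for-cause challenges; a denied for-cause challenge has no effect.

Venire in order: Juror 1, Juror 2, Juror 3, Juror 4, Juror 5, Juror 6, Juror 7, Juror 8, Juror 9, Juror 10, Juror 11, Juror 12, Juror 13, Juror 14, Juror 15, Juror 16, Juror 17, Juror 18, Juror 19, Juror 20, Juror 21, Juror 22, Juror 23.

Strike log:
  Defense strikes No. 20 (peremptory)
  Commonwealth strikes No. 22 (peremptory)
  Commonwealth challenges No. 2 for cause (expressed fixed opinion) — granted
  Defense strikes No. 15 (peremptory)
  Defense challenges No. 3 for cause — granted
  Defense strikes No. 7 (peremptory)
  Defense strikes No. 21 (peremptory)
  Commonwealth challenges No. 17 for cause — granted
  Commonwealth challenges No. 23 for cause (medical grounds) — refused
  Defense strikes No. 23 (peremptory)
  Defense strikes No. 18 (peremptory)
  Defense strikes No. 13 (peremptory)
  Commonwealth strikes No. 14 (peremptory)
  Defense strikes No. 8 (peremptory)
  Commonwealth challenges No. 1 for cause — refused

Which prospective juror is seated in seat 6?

Removed: #2, #3, #7, #8, #13, #14, #15, #17, #18, #20, #21, #22, #23. (#1 stays — for-cause denied.)
Seating in order: seats 1–6 → #1, #4, #5, #6, #9, #10; alternates → #11, #12, #16, #19.
So seat 6 is #10.

10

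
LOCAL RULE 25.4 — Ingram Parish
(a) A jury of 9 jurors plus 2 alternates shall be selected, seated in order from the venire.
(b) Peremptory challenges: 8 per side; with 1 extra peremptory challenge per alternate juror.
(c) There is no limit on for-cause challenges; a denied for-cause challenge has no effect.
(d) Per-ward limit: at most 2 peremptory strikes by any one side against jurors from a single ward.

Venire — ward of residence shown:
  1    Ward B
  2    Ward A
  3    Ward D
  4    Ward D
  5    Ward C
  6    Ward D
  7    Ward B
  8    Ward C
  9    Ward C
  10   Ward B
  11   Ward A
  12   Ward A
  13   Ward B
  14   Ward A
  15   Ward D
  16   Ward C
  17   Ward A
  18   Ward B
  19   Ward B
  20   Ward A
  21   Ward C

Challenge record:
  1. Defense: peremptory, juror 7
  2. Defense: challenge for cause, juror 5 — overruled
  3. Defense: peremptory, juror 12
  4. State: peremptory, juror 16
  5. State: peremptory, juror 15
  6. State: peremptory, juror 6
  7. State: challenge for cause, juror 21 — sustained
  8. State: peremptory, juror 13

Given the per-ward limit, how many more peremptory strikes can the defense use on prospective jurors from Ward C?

Defense peremptories so far: #7, #12 — 2 of 10 used, 8 left overall.
Against Ward C: none yet — per-ward cap 2 leaves 2.
Binding limit: min(8, 2) = 2.

2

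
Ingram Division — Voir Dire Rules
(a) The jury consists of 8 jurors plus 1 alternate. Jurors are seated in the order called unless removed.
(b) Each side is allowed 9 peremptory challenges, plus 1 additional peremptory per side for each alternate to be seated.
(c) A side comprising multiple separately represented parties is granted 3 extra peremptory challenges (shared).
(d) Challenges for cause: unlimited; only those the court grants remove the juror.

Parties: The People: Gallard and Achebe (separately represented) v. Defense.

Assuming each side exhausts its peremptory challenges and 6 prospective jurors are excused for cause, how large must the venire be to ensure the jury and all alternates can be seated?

Seats to fill: 8 + 1 alternates = 9.
Peremptories — The People: 9 + 1×1 + 3 = 13; Defense: 9 + 1×1 = 10; total 23.
For-cause removals: 6.
Minimum venire: 9 + 23 + 6 = 38.

38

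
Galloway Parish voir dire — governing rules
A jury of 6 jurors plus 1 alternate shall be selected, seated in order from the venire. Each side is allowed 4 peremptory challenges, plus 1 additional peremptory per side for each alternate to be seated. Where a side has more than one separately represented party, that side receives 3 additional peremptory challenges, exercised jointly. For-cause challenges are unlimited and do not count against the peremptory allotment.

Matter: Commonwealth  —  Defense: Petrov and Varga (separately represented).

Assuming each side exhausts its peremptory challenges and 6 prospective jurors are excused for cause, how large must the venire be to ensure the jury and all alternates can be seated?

26

Seats to fill: 6 + 1 alternates = 7.
Peremptories — Commonwealth: 4 + 1×1 = 5; Defense: 4 + 1×1 + 3 = 8; total 13.
For-cause removals: 6.
Minimum venire: 7 + 13 + 6 = 26.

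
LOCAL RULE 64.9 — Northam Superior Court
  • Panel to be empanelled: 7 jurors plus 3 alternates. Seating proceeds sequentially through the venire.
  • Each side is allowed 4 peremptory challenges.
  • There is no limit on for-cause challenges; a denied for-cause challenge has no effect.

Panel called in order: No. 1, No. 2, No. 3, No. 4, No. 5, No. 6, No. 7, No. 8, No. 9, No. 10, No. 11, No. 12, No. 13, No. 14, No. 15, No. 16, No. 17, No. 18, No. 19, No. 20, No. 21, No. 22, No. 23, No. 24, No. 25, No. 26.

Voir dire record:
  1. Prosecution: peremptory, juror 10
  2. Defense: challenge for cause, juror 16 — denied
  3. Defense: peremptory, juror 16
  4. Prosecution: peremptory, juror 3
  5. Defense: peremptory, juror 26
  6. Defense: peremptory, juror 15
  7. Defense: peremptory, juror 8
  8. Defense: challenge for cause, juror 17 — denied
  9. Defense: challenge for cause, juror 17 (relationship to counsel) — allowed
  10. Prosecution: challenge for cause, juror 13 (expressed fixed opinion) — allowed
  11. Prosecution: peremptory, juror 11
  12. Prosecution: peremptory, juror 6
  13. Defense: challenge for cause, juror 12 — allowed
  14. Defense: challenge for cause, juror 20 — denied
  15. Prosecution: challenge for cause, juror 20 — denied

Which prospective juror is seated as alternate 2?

Removed: #3, #6, #8, #10, #11, #12, #13, #15, #16, #17, #26. (#20 stays — for-cause denied.)
Seating in order: seats 1–7 → #1, #2, #4, #5, #7, #9, #14; alternates → #18, #19, #20.
So alternate 2 is #19.

19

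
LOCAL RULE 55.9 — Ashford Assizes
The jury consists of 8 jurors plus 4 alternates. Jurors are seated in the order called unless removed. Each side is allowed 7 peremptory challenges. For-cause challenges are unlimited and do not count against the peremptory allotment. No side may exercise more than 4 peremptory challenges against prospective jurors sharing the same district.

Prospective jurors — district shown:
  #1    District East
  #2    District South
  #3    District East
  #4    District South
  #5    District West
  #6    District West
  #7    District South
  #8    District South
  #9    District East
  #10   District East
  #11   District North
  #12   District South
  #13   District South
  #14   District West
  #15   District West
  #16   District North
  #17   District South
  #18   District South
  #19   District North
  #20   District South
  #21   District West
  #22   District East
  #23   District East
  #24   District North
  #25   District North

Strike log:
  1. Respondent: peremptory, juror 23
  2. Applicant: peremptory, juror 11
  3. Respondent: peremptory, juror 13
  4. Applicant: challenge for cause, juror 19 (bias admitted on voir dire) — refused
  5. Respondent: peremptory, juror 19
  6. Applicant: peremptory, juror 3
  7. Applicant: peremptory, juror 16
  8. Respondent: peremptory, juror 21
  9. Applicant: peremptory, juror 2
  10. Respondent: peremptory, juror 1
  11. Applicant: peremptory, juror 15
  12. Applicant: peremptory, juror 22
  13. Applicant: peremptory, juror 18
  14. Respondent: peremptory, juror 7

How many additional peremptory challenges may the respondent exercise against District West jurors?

Respondent peremptories so far: #23, #13, #19, #21, #1, #7 — 6 of 7 used, 1 left overall.
Against District West: #21 — 1 used; per-district cap 4 leaves 3.
Binding limit: min(1, 3) = 1.

1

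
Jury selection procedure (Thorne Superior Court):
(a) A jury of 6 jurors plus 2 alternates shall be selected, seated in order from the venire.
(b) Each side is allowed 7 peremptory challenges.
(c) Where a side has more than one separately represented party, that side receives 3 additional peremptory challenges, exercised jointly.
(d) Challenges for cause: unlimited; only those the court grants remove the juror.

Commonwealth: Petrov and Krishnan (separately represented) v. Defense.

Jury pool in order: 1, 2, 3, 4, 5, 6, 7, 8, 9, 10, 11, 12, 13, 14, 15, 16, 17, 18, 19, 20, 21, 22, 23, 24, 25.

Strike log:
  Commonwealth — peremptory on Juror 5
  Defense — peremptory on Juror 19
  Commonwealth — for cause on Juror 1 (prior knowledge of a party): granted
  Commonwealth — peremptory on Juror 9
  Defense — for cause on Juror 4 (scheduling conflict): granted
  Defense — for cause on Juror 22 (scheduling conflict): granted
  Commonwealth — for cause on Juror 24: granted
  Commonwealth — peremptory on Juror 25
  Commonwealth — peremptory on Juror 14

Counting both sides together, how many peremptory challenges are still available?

12

Commonwealth allotment: 7 base + 3 multi-party = 10. Defense allotment: 7.
Commonwealth peremptories used: #5, #9, #25, #14 — 4 (for-cause on #1, #24 don't count).
Defense peremptories used: #19 — 1 (for-cause on #4, #22 don't count).
Remaining: (10 − 4) + (7 − 1) = 12.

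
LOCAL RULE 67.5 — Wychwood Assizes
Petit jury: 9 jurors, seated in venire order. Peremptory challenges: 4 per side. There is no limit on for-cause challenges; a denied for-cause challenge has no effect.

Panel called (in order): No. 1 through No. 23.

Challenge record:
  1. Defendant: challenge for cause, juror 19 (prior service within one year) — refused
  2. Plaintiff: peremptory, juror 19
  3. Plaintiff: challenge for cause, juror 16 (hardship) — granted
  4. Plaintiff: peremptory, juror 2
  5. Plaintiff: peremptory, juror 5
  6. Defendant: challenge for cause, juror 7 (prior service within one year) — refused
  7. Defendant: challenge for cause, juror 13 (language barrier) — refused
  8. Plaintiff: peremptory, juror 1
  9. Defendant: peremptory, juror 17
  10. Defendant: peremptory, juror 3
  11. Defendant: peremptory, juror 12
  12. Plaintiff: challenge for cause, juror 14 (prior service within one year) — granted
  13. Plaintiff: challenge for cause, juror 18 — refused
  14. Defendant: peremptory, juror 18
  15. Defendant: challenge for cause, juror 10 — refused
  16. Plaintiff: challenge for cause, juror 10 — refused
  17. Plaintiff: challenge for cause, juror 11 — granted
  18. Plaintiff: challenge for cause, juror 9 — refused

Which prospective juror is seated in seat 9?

Removed: #1, #2, #3, #5, #11, #12, #14, #16, #17, #18, #19. (#7, #9, #10, #13 stay — for-cause denied.)
Filling seats in venire order through position 9: #4, #6, #7, #8, #9, #10, #13, #15, #20.
So seat 9 is #20.

20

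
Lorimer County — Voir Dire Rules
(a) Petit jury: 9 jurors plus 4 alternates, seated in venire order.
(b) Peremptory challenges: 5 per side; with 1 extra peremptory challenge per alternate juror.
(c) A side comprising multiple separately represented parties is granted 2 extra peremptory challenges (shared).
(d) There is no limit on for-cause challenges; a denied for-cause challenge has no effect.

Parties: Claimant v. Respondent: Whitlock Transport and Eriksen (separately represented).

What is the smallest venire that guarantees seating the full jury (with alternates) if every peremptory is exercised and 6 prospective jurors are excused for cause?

39

Seats to fill: 9 + 4 alternates = 13.
Peremptories — Claimant: 5 + 1×4 = 9; Respondent: 5 + 1×4 + 2 = 11; total 20.
For-cause removals: 6.
Minimum venire: 13 + 20 + 6 = 39.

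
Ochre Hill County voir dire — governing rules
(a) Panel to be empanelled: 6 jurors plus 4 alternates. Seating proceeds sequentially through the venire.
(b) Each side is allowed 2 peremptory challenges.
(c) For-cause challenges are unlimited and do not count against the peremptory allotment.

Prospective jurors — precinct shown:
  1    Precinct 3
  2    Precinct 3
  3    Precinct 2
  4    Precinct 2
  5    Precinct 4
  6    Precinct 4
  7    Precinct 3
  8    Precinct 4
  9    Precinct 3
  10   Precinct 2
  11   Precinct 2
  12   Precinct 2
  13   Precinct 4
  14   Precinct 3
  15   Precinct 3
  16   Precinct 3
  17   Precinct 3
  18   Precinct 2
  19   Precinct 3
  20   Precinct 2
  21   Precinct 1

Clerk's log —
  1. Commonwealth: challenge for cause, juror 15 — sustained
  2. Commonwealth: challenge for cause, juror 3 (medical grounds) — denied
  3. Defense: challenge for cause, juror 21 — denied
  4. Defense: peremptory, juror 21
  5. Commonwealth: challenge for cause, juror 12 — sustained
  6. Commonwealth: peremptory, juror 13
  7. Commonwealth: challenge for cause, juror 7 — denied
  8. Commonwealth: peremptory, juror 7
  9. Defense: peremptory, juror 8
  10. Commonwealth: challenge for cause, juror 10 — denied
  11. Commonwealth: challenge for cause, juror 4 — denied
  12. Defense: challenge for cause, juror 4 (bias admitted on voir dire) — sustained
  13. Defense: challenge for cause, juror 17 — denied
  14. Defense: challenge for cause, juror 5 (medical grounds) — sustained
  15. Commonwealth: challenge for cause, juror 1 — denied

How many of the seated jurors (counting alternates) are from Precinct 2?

3

Removed: #4, #5, #7, #8, #12, #13, #15, #21.
Seated (10 incl. alternates): #1, #2, #3, #6, #9, #10, #11, #14, #16, #17.
Of those, in Precinct 2: #3, #10, #11 → 3.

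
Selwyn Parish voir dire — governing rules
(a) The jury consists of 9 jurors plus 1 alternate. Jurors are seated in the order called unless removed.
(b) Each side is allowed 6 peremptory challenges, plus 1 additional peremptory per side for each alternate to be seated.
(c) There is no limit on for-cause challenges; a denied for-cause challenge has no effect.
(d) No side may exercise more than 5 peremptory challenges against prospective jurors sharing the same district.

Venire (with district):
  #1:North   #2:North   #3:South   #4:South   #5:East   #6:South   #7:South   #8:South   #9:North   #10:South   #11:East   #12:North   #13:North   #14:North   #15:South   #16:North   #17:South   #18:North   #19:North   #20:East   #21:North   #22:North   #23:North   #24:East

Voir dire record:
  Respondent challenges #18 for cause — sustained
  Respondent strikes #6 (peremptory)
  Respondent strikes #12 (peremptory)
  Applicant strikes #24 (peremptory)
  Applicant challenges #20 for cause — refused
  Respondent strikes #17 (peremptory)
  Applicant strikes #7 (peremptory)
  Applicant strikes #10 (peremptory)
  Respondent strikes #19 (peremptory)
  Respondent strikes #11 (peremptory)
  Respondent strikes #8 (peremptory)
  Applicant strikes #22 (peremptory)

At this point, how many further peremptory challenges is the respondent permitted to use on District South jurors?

1

Respondent peremptories so far: #6, #12, #17, #19, #11, #8 — 6 of 7 used, 1 left overall.
Against District South: #6, #17, #8 — 3 used; per-district cap 5 leaves 2.
Binding limit: min(1, 2) = 1.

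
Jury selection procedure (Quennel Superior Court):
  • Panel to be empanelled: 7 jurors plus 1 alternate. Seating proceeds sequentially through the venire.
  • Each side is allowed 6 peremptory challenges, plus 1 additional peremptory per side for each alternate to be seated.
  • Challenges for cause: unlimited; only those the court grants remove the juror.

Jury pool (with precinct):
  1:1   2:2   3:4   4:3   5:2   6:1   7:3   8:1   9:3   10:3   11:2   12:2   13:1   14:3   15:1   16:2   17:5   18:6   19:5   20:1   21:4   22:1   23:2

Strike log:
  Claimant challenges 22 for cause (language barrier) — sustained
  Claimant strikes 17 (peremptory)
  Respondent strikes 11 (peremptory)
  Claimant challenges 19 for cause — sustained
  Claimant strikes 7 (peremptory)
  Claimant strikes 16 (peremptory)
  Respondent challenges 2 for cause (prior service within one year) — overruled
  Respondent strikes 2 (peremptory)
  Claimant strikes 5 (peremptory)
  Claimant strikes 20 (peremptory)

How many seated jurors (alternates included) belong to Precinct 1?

Removed: #2, #5, #7, #11, #16, #17, #19, #20, #22.
Seated (8 incl. alternates): #1, #3, #4, #6, #8, #9, #10, #12.
Of those, in Precinct 1: #1, #6, #8 → 3.

3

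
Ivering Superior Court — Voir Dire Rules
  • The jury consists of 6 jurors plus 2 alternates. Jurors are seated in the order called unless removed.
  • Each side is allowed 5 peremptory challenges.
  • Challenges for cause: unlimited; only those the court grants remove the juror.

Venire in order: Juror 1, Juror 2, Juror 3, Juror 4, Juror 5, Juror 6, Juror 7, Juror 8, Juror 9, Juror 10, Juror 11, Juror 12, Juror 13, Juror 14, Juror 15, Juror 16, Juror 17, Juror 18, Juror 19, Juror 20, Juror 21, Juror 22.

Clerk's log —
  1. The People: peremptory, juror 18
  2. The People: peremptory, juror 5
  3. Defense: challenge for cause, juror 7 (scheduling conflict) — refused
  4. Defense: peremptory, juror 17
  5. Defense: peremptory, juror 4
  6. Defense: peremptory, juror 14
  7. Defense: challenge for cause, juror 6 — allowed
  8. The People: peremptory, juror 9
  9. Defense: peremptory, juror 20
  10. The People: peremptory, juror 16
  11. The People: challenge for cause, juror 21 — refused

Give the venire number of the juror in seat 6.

Removed: #4, #5, #6, #9, #14, #16, #17, #18, #20. (#7, #21 stay — for-cause denied.)
Seating in order: seats 1–6 → #1, #2, #3, #7, #8, #10; alternates → #11, #12.
So seat 6 is #10.

10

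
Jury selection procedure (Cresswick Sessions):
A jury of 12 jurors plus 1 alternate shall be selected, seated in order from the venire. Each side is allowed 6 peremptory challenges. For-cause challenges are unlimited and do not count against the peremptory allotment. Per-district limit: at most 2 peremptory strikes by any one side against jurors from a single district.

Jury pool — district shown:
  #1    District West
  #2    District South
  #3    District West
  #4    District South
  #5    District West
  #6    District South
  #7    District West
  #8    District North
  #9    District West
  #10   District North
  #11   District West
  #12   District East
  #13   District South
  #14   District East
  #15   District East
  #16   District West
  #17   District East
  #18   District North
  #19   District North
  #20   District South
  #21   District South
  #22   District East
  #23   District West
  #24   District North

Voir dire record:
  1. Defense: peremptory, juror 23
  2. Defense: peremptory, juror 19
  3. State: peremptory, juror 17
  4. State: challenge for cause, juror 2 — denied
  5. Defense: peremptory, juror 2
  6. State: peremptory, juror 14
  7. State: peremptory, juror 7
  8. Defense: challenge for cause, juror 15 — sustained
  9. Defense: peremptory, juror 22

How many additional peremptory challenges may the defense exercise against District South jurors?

Defense peremptories so far: #23, #19, #2, #22 — 4 of 6 used, 2 left overall.
Against District South: #2 — 1 used; per-district cap 2 leaves 1.
Binding limit: min(2, 1) = 1.

1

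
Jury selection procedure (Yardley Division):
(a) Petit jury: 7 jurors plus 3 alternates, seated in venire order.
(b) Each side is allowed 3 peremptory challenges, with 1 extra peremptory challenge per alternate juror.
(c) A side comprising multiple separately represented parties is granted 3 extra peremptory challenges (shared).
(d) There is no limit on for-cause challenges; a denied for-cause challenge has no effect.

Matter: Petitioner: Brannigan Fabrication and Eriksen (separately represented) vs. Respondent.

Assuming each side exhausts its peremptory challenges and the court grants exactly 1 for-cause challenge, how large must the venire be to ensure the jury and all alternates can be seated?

Seats to fill: 7 + 3 alternates = 10.
Peremptories — Petitioner: 3 + 1×3 + 3 = 9; Respondent: 3 + 1×3 = 6; total 15.
For-cause removals: 1.
Minimum venire: 10 + 15 + 1 = 26.

26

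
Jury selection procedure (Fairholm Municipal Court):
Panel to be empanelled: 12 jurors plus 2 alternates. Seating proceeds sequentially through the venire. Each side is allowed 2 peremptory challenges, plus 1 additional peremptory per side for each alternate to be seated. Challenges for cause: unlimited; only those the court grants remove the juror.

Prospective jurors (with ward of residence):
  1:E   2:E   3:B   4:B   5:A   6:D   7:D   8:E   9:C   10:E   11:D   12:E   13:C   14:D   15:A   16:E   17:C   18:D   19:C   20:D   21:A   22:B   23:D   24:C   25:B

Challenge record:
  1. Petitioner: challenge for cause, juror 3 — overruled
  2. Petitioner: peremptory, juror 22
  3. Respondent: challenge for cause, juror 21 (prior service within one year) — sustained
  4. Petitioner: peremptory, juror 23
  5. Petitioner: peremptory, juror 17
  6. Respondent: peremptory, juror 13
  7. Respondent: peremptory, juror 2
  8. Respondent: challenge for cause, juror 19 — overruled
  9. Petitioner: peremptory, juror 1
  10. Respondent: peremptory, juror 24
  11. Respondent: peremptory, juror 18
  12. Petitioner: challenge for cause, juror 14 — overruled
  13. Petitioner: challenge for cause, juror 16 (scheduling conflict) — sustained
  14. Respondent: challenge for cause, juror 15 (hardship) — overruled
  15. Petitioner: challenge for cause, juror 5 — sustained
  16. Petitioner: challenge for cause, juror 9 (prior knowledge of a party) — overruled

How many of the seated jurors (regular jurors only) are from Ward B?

Removed: #1, #2, #5, #13, #16, #17, #18, #21, #22, #23, #24.
Seated jurors 1–12: #3, #4, #6, #7, #8, #9, #10, #11, #12, #14, #15, #19 (alternates #20, #25 not counted).
Of those, in Ward B: #3, #4 → 2.

2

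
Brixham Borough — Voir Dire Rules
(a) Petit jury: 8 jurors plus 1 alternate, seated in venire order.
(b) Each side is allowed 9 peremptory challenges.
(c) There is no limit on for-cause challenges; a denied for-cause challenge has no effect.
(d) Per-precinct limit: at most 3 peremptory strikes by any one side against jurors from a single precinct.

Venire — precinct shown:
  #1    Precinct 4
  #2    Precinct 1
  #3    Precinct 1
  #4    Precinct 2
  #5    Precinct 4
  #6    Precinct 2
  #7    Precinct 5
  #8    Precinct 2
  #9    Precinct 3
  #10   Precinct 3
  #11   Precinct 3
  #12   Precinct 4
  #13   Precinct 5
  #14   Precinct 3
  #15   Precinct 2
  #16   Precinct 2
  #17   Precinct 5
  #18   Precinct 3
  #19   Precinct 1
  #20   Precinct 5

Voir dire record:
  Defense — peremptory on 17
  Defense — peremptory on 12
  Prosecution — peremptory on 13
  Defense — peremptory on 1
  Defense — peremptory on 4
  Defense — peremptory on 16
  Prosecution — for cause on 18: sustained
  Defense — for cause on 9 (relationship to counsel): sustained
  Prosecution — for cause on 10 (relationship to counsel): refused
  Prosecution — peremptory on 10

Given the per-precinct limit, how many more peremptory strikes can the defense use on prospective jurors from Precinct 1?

3

Defense peremptories so far: #17, #12, #1, #4, #16 — 5 of 9 used, 4 left overall.
Against Precinct 1: none yet — per-precinct cap 3 leaves 3.
Binding limit: min(4, 3) = 3.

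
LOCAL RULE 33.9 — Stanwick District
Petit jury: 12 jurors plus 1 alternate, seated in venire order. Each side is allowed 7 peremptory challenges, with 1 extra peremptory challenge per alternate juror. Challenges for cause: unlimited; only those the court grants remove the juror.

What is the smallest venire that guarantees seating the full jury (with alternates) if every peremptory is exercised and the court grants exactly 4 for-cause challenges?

33

Seats to fill: 12 + 1 alternates = 13.
Peremptories: 7 + 1×1 = 8 per side × 2 sides = 16.
For-cause removals: 4.
Minimum venire: 13 + 16 + 4 = 33.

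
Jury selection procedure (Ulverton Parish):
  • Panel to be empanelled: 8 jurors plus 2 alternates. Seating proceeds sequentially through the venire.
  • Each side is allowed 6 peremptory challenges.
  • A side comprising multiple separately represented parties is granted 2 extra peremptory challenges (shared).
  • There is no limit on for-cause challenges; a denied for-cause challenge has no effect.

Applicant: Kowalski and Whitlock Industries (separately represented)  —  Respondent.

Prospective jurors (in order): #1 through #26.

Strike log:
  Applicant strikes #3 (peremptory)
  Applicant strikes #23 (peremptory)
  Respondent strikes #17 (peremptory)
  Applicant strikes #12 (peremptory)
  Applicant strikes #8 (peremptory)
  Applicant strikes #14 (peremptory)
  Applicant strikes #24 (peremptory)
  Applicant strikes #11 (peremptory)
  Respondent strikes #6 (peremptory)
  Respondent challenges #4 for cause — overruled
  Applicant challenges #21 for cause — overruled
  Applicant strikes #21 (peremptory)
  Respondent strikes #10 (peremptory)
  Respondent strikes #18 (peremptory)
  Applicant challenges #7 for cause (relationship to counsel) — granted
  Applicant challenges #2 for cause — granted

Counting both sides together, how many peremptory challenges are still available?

Applicant allotment: 6 base + 2 multi-party = 8. Respondent allotment: 6.
Applicant peremptories used: #3, #23, #12, #8, #14, #24, #11, #21 — 8 (for-cause on #21, #7, #2 don't count).
Respondent peremptories used: #17, #6, #10, #18 — 4 (the for-cause on #4 doesn't count).
Remaining: (8 − 8) + (6 − 4) = 2.

2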